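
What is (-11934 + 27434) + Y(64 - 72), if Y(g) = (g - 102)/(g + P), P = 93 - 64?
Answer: 325390/21 ≈ 15495.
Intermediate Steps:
P = 29
Y(g) = (-102 + g)/(29 + g) (Y(g) = (g - 102)/(g + 29) = (-102 + g)/(29 + g))
(-11934 + 27434) + Y(64 - 72) = (-11934 + 27434) + (-102 + (64 - 72))/(29 + (64 - 72)) = 15500 + (-102 - 8)/(29 - 8) = 15500 - 110/21 = 325390/21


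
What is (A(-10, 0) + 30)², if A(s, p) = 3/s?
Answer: 88209/100 ≈ 882.09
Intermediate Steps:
(A(-10, 0) + 30)² = (3/(-10) + 30)² = (3*(-⅒) + 30)² = (-3/10 + 30)² = (297/10)² = 88209/100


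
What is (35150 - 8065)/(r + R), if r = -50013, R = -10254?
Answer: -27085/60267 ≈ -0.44942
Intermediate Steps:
(35150 - 8065)/(r + R) = (35150 - 8065)/(-50013 - 10254) = 27085/(-60267) = 27085*(-1/60267) = -27085/60267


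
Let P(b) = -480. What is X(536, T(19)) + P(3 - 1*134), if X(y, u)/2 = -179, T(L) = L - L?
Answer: -838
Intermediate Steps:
T(L) = 0
X(y, u) = -358 (X(y, u) = 2*(-179) = -358)
X(536, T(19)) + P(3 - 1*134) = -358 - 480 = -838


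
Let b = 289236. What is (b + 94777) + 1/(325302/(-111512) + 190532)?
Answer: 4079423684613789/10623139541 ≈ 3.8401e+5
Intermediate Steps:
(b + 94777) + 1/(325302/(-111512) + 190532) = (289236 + 94777) + 1/(325302/(-111512) + 190532) = 384013 + 1/(325302*(-1/111512) + 190532) = 384013 + 1/(-162651/55756 + 190532) = 384013 + 1/(10623139541/55756) = 384013 + 55756/10623139541 = 4079423684613789/10623139541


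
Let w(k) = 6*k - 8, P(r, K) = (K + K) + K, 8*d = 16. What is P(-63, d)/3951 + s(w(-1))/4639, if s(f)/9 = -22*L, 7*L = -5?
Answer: 1368776/42766941 ≈ 0.032005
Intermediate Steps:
d = 2 (d = (⅛)*16 = 2)
P(r, K) = 3*K (P(r, K) = 2*K + K = 3*K)
L = -5/7 (L = (⅐)*(-5) = -5/7 ≈ -0.71429)
w(k) = -8 + 6*k
s(f) = 990/7 (s(f) = 9*(-22*(-5/7)) = 9*(110/7) = 990/7)
P(-63, d)/3951 + s(w(-1))/4639 = (3*2)/3951 + (990/7)/4639 = 6*(1/3951) + (990/7)*(1/4639) = 2/1317 + 990/32473 = 1368776/42766941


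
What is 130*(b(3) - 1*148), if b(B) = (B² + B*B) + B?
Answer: -16510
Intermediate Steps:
b(B) = B + 2*B² (b(B) = (B² + B²) + B = 2*B² + B = B + 2*B²)
130*(b(3) - 1*148) = 130*(3*(1 + 2*3) - 1*148) = 130*(3*(1 + 6) - 148) = 130*(3*7 - 148) = 130*(21 - 148) = 130*(-127) = -16510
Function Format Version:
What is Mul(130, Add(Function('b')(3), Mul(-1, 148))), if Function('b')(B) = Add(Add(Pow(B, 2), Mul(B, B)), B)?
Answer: -16510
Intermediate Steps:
Function('b')(B) = Add(B, Mul(2, Pow(B, 2))) (Function('b')(B) = Add(Add(Pow(B, 2), Pow(B, 2)), B) = Add(Mul(2, Pow(B, 2)), B) = Add(B, Mul(2, Pow(B, 2))))
Mul(130, Add(Function('b')(3), Mul(-1, 148))) = Mul(130, Add(Mul(3, Add(1, Mul(2, 3))), Mul(-1, 148))) = Mul(130, Add(Mul(3, Add(1, 6)), -148)) = Mul(130, Add(Mul(3, 7), -148)) = Mul(130, Add(21, -148)) = Mul(130, -127) = -16510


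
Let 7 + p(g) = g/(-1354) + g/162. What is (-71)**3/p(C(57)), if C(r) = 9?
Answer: 2180751723/42353 ≈ 51490.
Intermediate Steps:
p(g) = -7 + 298*g/54837 (p(g) = -7 + (g/(-1354) + g/162) = -7 + (g*(-1/1354) + g*(1/162)) = -7 + (-g/1354 + g/162) = -7 + 298*g/54837)
(-71)**3/p(C(57)) = (-71)**3/(-7 + (298/54837)*9) = -357911/(-7 + 298/6093) = -357911/(-42353/6093) = -357911*(-6093/42353) = 2180751723/42353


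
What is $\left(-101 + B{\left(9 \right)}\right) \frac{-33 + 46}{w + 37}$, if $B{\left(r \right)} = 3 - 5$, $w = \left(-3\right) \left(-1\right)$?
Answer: $- \frac{1339}{40} \approx -33.475$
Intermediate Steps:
$w = 3$
$B{\left(r \right)} = -2$
$\left(-101 + B{\left(9 \right)}\right) \frac{-33 + 46}{w + 37} = \left(-101 - 2\right) \frac{-33 + 46}{3 + 37} = - 103 \cdot \frac{13}{40} = - 103 \cdot 13 \cdot \frac{1}{40} = \left(-103\right) \frac{13}{40} = - \frac{1339}{40}$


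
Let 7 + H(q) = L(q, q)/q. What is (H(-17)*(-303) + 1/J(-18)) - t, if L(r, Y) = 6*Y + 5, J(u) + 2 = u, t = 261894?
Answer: -88910657/340 ≈ -2.6150e+5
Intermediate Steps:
J(u) = -2 + u
L(r, Y) = 5 + 6*Y
H(q) = -7 + (5 + 6*q)/q
(H(-17)*(-303) + 1/J(-18)) - t = (((5 - 1*(-17))/(-17))*(-303) + 1/(-2 - 18)) - 1*261894 = (-(5 + 17)/17*(-303) + 1/(-20)) - 261894 = (-1/17*22*(-303) - 1/20) - 261894 = (-22/17*(-303) - 1/20) - 261894 = (6666/17 - 1/20) - 261894 = 133303/340 - 261894 = -88910657/340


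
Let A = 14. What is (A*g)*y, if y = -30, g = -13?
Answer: 5460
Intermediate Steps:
(A*g)*y = (14*(-13))*(-30) = -182*(-30) = 5460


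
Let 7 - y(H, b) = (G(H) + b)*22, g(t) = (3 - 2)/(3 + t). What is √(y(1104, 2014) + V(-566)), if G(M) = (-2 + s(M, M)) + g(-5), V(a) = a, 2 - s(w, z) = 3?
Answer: I*√44790 ≈ 211.64*I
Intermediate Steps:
s(w, z) = -1 (s(w, z) = 2 - 1*3 = 2 - 3 = -1)
g(t) = 1/(3 + t)
G(M) = -7/2 (G(M) = (-2 - 1) + 1/(3 - 5) = -3 + 1/(-2) = -3 - ½ = -7/2)
y(H, b) = 84 - 22*b (y(H, b) = 7 - (-7/2 + b)*22 = 7 - (-77 + 22*b) = 7 + (77 - 22*b) = 84 - 22*b)
√(y(1104, 2014) + V(-566)) = √((84 - 22*2014) - 566) = √((84 - 44308) - 566) = √(-44224 - 566) = √(-44790) = I*√44790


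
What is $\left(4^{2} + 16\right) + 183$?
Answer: $215$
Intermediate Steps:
$\left(4^{2} + 16\right) + 183 = \left(16 + 16\right) + 183 = 32 + 183 = 215$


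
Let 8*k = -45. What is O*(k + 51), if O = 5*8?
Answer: 1815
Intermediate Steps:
O = 40
k = -45/8 (k = (1/8)*(-45) = -45/8 ≈ -5.6250)
O*(k + 51) = 40*(-45/8 + 51) = 40*(363/8) = 1815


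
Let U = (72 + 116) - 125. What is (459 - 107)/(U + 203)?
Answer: 176/133 ≈ 1.3233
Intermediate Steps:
U = 63 (U = 188 - 125 = 63)
(459 - 107)/(U + 203) = (459 - 107)/(63 + 203) = 352/266 = 352*(1/266) = 176/133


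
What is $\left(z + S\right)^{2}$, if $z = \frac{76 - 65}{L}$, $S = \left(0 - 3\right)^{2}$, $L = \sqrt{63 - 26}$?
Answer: $\frac{3118}{37} + \frac{198 \sqrt{37}}{37} \approx 116.82$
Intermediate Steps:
$L = \sqrt{37} \approx 6.0828$
$S = 9$ ($S = \left(-3\right)^{2} = 9$)
$z = \frac{11 \sqrt{37}}{37}$ ($z = \frac{76 - 65}{\sqrt{37}} = \left(76 - 65\right) \frac{\sqrt{37}}{37} = 11 \frac{\sqrt{37}}{37} = \frac{11 \sqrt{37}}{37} \approx 1.8084$)
$\left(z + S\right)^{2} = \left(\frac{11 \sqrt{37}}{37} + 9\right)^{2} = \left(9 + \frac{11 \sqrt{37}}{37}\right)^{2}$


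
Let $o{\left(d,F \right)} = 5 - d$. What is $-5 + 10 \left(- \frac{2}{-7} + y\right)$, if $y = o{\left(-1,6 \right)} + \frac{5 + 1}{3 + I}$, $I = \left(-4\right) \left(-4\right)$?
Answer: $\frac{8115}{133} \approx 61.015$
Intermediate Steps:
$I = 16$
$y = \frac{120}{19}$ ($y = \left(5 - -1\right) + \frac{5 + 1}{3 + 16} = \left(5 + 1\right) + \frac{6}{19} = 6 + 6 \cdot \frac{1}{19} = 6 + \frac{6}{19} = \frac{120}{19} \approx 6.3158$)
$-5 + 10 \left(- \frac{2}{-7} + y\right) = -5 + 10 \left(- \frac{2}{-7} + \frac{120}{19}\right) = -5 + 10 \left(\left(-2\right) \left(- \frac{1}{7}\right) + \frac{120}{19}\right) = -5 + 10 \left(\frac{2}{7} + \frac{120}{19}\right) = -5 + 10 \cdot \frac{878}{133} = -5 + \frac{8780}{133} = \frac{8115}{133}$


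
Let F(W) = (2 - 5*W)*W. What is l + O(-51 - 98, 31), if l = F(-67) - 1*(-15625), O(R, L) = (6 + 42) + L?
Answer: -6875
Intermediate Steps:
F(W) = W*(2 - 5*W)
O(R, L) = 48 + L
l = -6954 (l = -67*(2 - 5*(-67)) - 1*(-15625) = -67*(2 + 335) + 15625 = -67*337 + 15625 = -22579 + 15625 = -6954)
l + O(-51 - 98, 31) = -6954 + (48 + 31) = -6954 + 79 = -6875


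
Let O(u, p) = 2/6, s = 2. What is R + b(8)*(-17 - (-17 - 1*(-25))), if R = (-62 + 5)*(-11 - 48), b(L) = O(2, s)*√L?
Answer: 3363 - 50*√2/3 ≈ 3339.4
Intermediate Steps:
O(u, p) = ⅓ (O(u, p) = 2*(⅙) = ⅓)
b(L) = √L/3
R = 3363 (R = -57*(-59) = 3363)
R + b(8)*(-17 - (-17 - 1*(-25))) = 3363 + (√8/3)*(-17 - (-17 - 1*(-25))) = 3363 + ((2*√2)/3)*(-17 - (-17 + 25)) = 3363 + (2*√2/3)*(-17 - 1*8) = 3363 + (2*√2/3)*(-17 - 8) = 3363 + (2*√2/3)*(-25) = 3363 - 50*√2/3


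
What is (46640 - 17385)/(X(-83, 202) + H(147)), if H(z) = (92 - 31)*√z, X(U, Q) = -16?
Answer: 468080/546731 + 12491885*√3/546731 ≈ 40.431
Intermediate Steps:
H(z) = 61*√z
(46640 - 17385)/(X(-83, 202) + H(147)) = (46640 - 17385)/(-16 + 61*√147) = 29255/(-16 + 61*(7*√3)) = 29255/(-16 + 427*√3)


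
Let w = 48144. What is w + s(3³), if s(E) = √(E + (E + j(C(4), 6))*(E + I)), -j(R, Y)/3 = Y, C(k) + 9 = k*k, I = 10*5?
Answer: 48144 + 12*√5 ≈ 48171.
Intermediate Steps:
I = 50
C(k) = -9 + k² (C(k) = -9 + k*k = -9 + k²)
j(R, Y) = -3*Y
s(E) = √(E + (-18 + E)*(50 + E)) (s(E) = √(E + (E - 3*6)*(E + 50)) = √(E + (E - 18)*(50 + E)) = √(E + (-18 + E)*(50 + E)))
w + s(3³) = 48144 + √(-900 + (3³)² + 33*3³) = 48144 + √(-900 + 27² + 33*27) = 48144 + √(-900 + 729 + 891) = 48144 + √720 = 48144 + 12*√5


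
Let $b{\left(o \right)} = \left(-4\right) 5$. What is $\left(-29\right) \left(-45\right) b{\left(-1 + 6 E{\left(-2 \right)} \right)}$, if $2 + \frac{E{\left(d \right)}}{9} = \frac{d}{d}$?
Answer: $-26100$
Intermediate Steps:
$E{\left(d \right)} = -9$ ($E{\left(d \right)} = -18 + 9 \frac{d}{d} = -18 + 9 \cdot 1 = -18 + 9 = -9$)
$b{\left(o \right)} = -20$
$\left(-29\right) \left(-45\right) b{\left(-1 + 6 E{\left(-2 \right)} \right)} = \left(-29\right) \left(-45\right) \left(-20\right) = 1305 \left(-20\right) = -26100$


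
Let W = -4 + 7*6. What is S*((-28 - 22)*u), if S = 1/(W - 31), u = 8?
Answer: -400/7 ≈ -57.143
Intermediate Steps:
W = 38 (W = -4 + 42 = 38)
S = ⅐ (S = 1/(38 - 31) = 1/7 = ⅐ ≈ 0.14286)
S*((-28 - 22)*u) = ((-28 - 22)*8)/7 = (-50*8)/7 = (⅐)*(-400) = -400/7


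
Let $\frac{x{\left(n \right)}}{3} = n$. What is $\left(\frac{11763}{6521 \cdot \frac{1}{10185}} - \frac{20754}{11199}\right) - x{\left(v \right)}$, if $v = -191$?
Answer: $\frac{461139742026}{24342893} \approx 18944.0$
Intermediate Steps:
$x{\left(n \right)} = 3 n$
$\left(\frac{11763}{6521 \cdot \frac{1}{10185}} - \frac{20754}{11199}\right) - x{\left(v \right)} = \left(\frac{11763}{6521 \cdot \frac{1}{10185}} - \frac{20754}{11199}\right) - 3 \left(-191\right) = \left(\frac{11763}{6521 \cdot \frac{1}{10185}} - \frac{6918}{3733}\right) - -573 = \left(\frac{11763}{\frac{6521}{10185}} - \frac{6918}{3733}\right) + 573 = \left(11763 \cdot \frac{10185}{6521} - \frac{6918}{3733}\right) + 573 = \left(\frac{119806155}{6521} - \frac{6918}{3733}\right) + 573 = \frac{447191264337}{24342893} + 573 = \frac{461139742026}{24342893}$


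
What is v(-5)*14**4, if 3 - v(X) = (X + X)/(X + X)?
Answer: 76832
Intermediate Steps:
v(X) = 2 (v(X) = 3 - (X + X)/(X + X) = 3 - 2*X/(2*X) = 3 - 2*X*1/(2*X) = 3 - 1*1 = 3 - 1 = 2)
v(-5)*14**4 = 2*14**4 = 2*38416 = 76832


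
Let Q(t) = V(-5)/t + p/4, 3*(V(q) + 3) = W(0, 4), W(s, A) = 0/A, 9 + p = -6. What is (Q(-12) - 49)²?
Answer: 11025/4 ≈ 2756.3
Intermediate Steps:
p = -15 (p = -9 - 6 = -15)
W(s, A) = 0
V(q) = -3 (V(q) = -3 + (⅓)*0 = -3 + 0 = -3)
Q(t) = -15/4 - 3/t (Q(t) = -3/t - 15/4 = -15/4 - 3/t)
(Q(-12) - 49)² = ((-15/4 - 3/(-12)) - 49)² = ((-15/4 - 3*(-1/12)) - 49)² = ((-15/4 + ¼) - 49)² = (-7/2 - 49)² = (-105/2)² = 11025/4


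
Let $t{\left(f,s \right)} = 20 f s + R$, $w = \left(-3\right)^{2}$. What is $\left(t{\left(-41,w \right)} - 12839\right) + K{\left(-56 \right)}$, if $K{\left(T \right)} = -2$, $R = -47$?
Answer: $-20268$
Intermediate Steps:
$w = 9$
$t{\left(f,s \right)} = -47 + 20 f s$ ($t{\left(f,s \right)} = 20 f s - 47 = -47 + 20 f s$)
$\left(t{\left(-41,w \right)} - 12839\right) + K{\left(-56 \right)} = \left(\left(-47 + 20 \left(-41\right) 9\right) - 12839\right) - 2 = \left(\left(-47 - 7380\right) - 12839\right) - 2 = \left(-7427 - 12839\right) - 2 = -20266 - 2 = -20268$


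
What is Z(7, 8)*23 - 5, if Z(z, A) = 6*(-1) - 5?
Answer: -258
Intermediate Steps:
Z(z, A) = -11 (Z(z, A) = -6 - 5 = -11)
Z(7, 8)*23 - 5 = -11*23 - 5 = -253 - 5 = -258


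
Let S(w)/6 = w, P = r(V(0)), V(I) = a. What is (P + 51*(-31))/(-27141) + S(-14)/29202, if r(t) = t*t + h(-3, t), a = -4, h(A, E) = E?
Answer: 2418783/44031749 ≈ 0.054933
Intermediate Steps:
V(I) = -4
r(t) = t + t² (r(t) = t*t + t = t² + t = t + t²)
P = 12 (P = -4*(1 - 4) = -4*(-3) = 12)
S(w) = 6*w
(P + 51*(-31))/(-27141) + S(-14)/29202 = (12 + 51*(-31))/(-27141) + (6*(-14))/29202 = (12 - 1581)*(-1/27141) - 84*1/29202 = -1569*(-1/27141) - 14/4867 = 523/9047 - 14/4867 = 2418783/44031749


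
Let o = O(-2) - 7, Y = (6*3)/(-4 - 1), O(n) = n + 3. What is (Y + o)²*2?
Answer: 4608/25 ≈ 184.32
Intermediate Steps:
O(n) = 3 + n
Y = -18/5 (Y = 18/(-5) = 18*(-⅕) = -18/5 ≈ -3.6000)
o = -6 (o = (3 - 2) - 7 = 1 - 7 = -6)
(Y + o)²*2 = (-18/5 - 6)²*2 = (-48/5)²*2 = (2304/25)*2 = 4608/25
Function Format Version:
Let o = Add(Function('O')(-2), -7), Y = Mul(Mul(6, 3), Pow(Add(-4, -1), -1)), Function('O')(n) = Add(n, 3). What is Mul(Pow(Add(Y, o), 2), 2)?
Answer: Rational(4608, 25) ≈ 184.32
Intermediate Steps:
Function('O')(n) = Add(3, n)
Y = Rational(-18, 5) (Y = Mul(18, Pow(-5, -1)) = Mul(18, Rational(-1, 5)) = Rational(-18, 5) ≈ -3.6000)
o = -6 (o = Add(Add(3, -2), -7) = Add(1, -7) = -6)
Mul(Pow(Add(Y, o), 2), 2) = Mul(Pow(Add(Rational(-18, 5), -6), 2), 2) = Mul(Pow(Rational(-48, 5), 2), 2) = Mul(Rational(2304, 25), 2) = Rational(4608, 25)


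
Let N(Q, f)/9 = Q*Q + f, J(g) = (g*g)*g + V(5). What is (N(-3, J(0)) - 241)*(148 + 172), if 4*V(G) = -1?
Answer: -51920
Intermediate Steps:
V(G) = -1/4 (V(G) = (1/4)*(-1) = -1/4)
J(g) = -1/4 + g**3 (J(g) = (g*g)*g - 1/4 = g**2*g - 1/4 = g**3 - 1/4 = -1/4 + g**3)
N(Q, f) = 9*f + 9*Q**2 (N(Q, f) = 9*(Q*Q + f) = 9*(Q**2 + f) = 9*(f + Q**2) = 9*f + 9*Q**2)
(N(-3, J(0)) - 241)*(148 + 172) = ((9*(-1/4 + 0**3) + 9*(-3)**2) - 241)*(148 + 172) = ((9*(-1/4 + 0) + 9*9) - 241)*320 = ((9*(-1/4) + 81) - 241)*320 = ((-9/4 + 81) - 241)*320 = (315/4 - 241)*320 = -649/4*320 = -51920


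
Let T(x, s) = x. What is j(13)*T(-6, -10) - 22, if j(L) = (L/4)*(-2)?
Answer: 17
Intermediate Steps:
j(L) = -L/2 (j(L) = (L*(¼))*(-2) = (L/4)*(-2) = -L/2)
j(13)*T(-6, -10) - 22 = -½*13*(-6) - 22 = -13/2*(-6) - 22 = 39 - 22 = 17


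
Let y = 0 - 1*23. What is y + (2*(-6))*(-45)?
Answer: 517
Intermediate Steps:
y = -23 (y = 0 - 23 = -23)
y + (2*(-6))*(-45) = -23 + (2*(-6))*(-45) = -23 - 12*(-45) = -23 + 540 = 517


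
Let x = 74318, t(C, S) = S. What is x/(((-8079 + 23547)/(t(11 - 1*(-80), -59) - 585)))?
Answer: -11965198/3867 ≈ -3094.2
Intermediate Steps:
x/(((-8079 + 23547)/(t(11 - 1*(-80), -59) - 585))) = 74318/(((-8079 + 23547)/(-59 - 585))) = 74318/((15468/(-644))) = 74318/((15468*(-1/644))) = 74318/(-3867/161) = 74318*(-161/3867) = -11965198/3867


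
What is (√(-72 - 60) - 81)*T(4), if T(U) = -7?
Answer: 567 - 14*I*√33 ≈ 567.0 - 80.424*I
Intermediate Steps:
(√(-72 - 60) - 81)*T(4) = (√(-72 - 60) - 81)*(-7) = (√(-132) - 81)*(-7) = (2*I*√33 - 81)*(-7) = (-81 + 2*I*√33)*(-7) = 567 - 14*I*√33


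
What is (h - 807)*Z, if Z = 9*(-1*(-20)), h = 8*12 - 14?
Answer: -130500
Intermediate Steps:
h = 82 (h = 96 - 14 = 82)
Z = 180 (Z = 9*20 = 180)
(h - 807)*Z = (82 - 807)*180 = -725*180 = -130500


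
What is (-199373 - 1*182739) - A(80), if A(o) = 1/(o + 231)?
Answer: -118836833/311 ≈ -3.8211e+5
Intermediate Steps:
A(o) = 1/(231 + o)
(-199373 - 1*182739) - A(80) = (-199373 - 1*182739) - 1/(231 + 80) = (-199373 - 182739) - 1/311 = -382112 - 1*1/311 = -382112 - 1/311 = -118836833/311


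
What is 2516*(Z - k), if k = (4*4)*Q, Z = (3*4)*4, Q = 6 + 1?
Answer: -161024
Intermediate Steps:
Q = 7
Z = 48 (Z = 12*4 = 48)
k = 112 (k = (4*4)*7 = 16*7 = 112)
2516*(Z - k) = 2516*(48 - 1*112) = 2516*(48 - 112) = 2516*(-64) = -161024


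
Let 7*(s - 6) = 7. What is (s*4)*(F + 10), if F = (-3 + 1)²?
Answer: 392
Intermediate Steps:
s = 7 (s = 6 + (⅐)*7 = 6 + 1 = 7)
F = 4 (F = (-2)² = 4)
(s*4)*(F + 10) = (7*4)*(4 + 10) = 28*14 = 392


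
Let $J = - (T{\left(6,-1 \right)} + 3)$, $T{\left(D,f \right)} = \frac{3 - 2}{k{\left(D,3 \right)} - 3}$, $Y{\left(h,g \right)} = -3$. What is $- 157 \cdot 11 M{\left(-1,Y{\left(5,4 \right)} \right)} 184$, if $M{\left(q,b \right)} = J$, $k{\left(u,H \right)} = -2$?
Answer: $\frac{4448752}{5} \approx 8.8975 \cdot 10^{5}$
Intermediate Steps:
$T{\left(D,f \right)} = - \frac{1}{5}$ ($T{\left(D,f \right)} = \frac{3 - 2}{-2 - 3} = 1 \frac{1}{-5} = 1 \left(- \frac{1}{5}\right) = - \frac{1}{5}$)
$J = - \frac{14}{5}$ ($J = - (- \frac{1}{5} + 3) = \left(-1\right) \frac{14}{5} = - \frac{14}{5} \approx -2.8$)
$M{\left(q,b \right)} = - \frac{14}{5}$
$- 157 \cdot 11 M{\left(-1,Y{\left(5,4 \right)} \right)} 184 = - 157 \cdot 11 \left(- \frac{14}{5}\right) 184 = \left(-157\right) \left(- \frac{154}{5}\right) 184 = \frac{24178}{5} \cdot 184 = \frac{4448752}{5}$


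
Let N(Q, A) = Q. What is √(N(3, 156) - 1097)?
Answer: I*√1094 ≈ 33.076*I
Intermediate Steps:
√(N(3, 156) - 1097) = √(3 - 1097) = √(-1094) = I*√1094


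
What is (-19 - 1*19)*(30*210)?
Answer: -239400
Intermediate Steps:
(-19 - 1*19)*(30*210) = (-19 - 19)*6300 = -38*6300 = -239400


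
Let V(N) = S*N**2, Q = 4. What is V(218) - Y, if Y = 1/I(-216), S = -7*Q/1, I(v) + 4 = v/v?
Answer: -3992015/3 ≈ -1.3307e+6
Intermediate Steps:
I(v) = -3 (I(v) = -4 + v/v = -4 + 1 = -3)
S = -28 (S = -28/1 = -28 ≈ -28.000)
Y = -1/3 (Y = 1/(-3) = -1/3 ≈ -0.33333)
V(N) = -28*N**2
V(218) - Y = -28*218**2 - 1*(-1/3) = -28*47524 + 1/3 = -1330672 + 1/3 = -3992015/3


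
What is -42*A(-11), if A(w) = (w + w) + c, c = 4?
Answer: 756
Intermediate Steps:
A(w) = 4 + 2*w (A(w) = (w + w) + 4 = 2*w + 4 = 4 + 2*w)
-42*A(-11) = -42*(4 + 2*(-11)) = -42*(4 - 22) = -42*(-18) = 756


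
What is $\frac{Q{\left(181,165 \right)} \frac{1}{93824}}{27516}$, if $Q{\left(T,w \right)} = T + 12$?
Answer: $\frac{193}{2581661184} \approx 7.4758 \cdot 10^{-8}$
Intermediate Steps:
$Q{\left(T,w \right)} = 12 + T$
$\frac{Q{\left(181,165 \right)} \frac{1}{93824}}{27516} = \frac{\left(12 + 181\right) \frac{1}{93824}}{27516} = 193 \cdot \frac{1}{93824} \cdot \frac{1}{27516} = \frac{193}{93824} \cdot \frac{1}{27516} = \frac{193}{2581661184}$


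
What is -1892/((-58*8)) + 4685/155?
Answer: 123355/3596 ≈ 34.303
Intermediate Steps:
-1892/((-58*8)) + 4685/155 = -1892/(-464) + 4685*(1/155) = -1892*(-1/464) + 937/31 = 473/116 + 937/31 = 123355/3596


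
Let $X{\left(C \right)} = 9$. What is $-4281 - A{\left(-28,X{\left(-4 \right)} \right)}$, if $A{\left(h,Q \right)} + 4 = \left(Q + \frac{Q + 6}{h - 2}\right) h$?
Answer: $-4039$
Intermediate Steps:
$A{\left(h,Q \right)} = -4 + h \left(Q + \frac{6 + Q}{-2 + h}\right)$ ($A{\left(h,Q \right)} = -4 + \left(Q + \frac{Q + 6}{h - 2}\right) h = -4 + \left(Q + \frac{6 + Q}{-2 + h}\right) h = -4 + h \left(Q + \frac{6 + Q}{-2 + h}\right)$)
$-4281 - A{\left(-28,X{\left(-4 \right)} \right)} = -4281 - \frac{8 + 2 \left(-28\right) + 9 \left(-28\right)^{2} - 9 \left(-28\right)}{-2 - 28} = -4281 - \frac{8 - 56 + 9 \cdot 784 + 252}{-30} = -4281 - - \frac{8 - 56 + 7056 + 252}{30} = -4281 - \left(- \frac{1}{30}\right) 7260 = -4281 - -242 = -4281 + 242 = -4039$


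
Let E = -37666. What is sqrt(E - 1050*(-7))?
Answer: 2*I*sqrt(7579) ≈ 174.11*I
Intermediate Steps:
sqrt(E - 1050*(-7)) = sqrt(-37666 - 1050*(-7)) = sqrt(-37666 + 7350) = sqrt(-30316) = 2*I*sqrt(7579)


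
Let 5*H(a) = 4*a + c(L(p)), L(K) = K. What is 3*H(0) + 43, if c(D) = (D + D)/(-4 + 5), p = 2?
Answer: 227/5 ≈ 45.400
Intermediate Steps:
c(D) = 2*D (c(D) = (2*D)/1 = (2*D)*1 = 2*D)
H(a) = 4/5 + 4*a/5 (H(a) = (4*a + 2*2)/5 = (4*a + 4)/5 = (4 + 4*a)/5 = 4/5 + 4*a/5)
3*H(0) + 43 = 3*(4/5 + (4/5)*0) + 43 = 3*(4/5 + 0) + 43 = 3*(4/5) + 43 = 12/5 + 43 = 227/5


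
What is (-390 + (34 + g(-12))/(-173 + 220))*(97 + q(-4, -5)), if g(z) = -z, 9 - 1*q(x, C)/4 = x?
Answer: -2724316/47 ≈ -57964.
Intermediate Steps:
q(x, C) = 36 - 4*x
(-390 + (34 + g(-12))/(-173 + 220))*(97 + q(-4, -5)) = (-390 + (34 - 1*(-12))/(-173 + 220))*(97 + (36 - 4*(-4))) = (-390 + (34 + 12)/47)*(97 + (36 + 16)) = (-390 + 46*(1/47))*(97 + 52) = (-390 + 46/47)*149 = -18284/47*149 = -2724316/47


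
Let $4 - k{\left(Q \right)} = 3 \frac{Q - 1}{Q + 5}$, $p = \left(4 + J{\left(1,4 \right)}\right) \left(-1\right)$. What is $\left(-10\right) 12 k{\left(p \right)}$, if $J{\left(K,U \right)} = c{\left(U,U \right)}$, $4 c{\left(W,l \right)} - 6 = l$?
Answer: $1320$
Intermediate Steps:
$c{\left(W,l \right)} = \frac{3}{2} + \frac{l}{4}$
$J{\left(K,U \right)} = \frac{3}{2} + \frac{U}{4}$
$p = - \frac{13}{2}$ ($p = \left(4 + \left(\frac{3}{2} + \frac{1}{4} \cdot 4\right)\right) \left(-1\right) = \left(4 + \left(\frac{3}{2} + 1\right)\right) \left(-1\right) = \left(4 + \frac{5}{2}\right) \left(-1\right) = \frac{13}{2} \left(-1\right) = - \frac{13}{2} \approx -6.5$)
$k{\left(Q \right)} = 4 - \frac{3 \left(-1 + Q\right)}{5 + Q}$ ($k{\left(Q \right)} = 4 - 3 \frac{Q - 1}{Q + 5} = 4 - 3 \frac{-1 + Q}{5 + Q} = 4 - \frac{3 \left(-1 + Q\right)}{5 + Q}$)
$\left(-10\right) 12 k{\left(p \right)} = \left(-10\right) 12 \frac{23 - \frac{13}{2}}{5 - \frac{13}{2}} = - 120 \frac{1}{- \frac{3}{2}} \cdot \frac{33}{2} = - 120 \left(\left(- \frac{2}{3}\right) \frac{33}{2}\right) = \left(-120\right) \left(-11\right) = 1320$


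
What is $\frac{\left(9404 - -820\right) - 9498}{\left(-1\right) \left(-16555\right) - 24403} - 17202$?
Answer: $- \frac{22500337}{1308} \approx -17202.0$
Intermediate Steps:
$\frac{\left(9404 - -820\right) - 9498}{\left(-1\right) \left(-16555\right) - 24403} - 17202 = \frac{\left(9404 + 820\right) - 9498}{16555 - 24403} - 17202 = \frac{10224 - 9498}{-7848} - 17202 = 726 \left(- \frac{1}{7848}\right) - 17202 = - \frac{121}{1308} - 17202 = - \frac{22500337}{1308}$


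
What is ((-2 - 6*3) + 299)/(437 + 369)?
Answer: 9/26 ≈ 0.34615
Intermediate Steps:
((-2 - 6*3) + 299)/(437 + 369) = ((-2 - 18) + 299)/806 = (-20 + 299)*(1/806) = 279*(1/806) = 9/26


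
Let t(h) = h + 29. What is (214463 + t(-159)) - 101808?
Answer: 112525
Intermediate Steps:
t(h) = 29 + h
(214463 + t(-159)) - 101808 = (214463 + (29 - 159)) - 101808 = (214463 - 130) - 101808 = 214333 - 101808 = 112525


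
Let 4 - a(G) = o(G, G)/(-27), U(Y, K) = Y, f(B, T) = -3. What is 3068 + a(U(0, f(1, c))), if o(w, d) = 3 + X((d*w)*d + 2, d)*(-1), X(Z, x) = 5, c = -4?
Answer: 82942/27 ≈ 3071.9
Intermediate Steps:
o(w, d) = -2 (o(w, d) = 3 + 5*(-1) = 3 - 5 = -2)
a(G) = 106/27 (a(G) = 4 - (-2)/(-27) = 4 - (-2)*(-1)/27 = 4 - 1*2/27 = 4 - 2/27 = 106/27)
3068 + a(U(0, f(1, c))) = 3068 + 106/27 = 82942/27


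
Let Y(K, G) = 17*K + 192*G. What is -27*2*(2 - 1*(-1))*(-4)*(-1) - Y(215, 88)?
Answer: -21199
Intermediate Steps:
-27*2*(2 - 1*(-1))*(-4)*(-1) - Y(215, 88) = -27*2*(2 - 1*(-1))*(-4)*(-1) - (17*215 + 192*88) = -27*2*(2 + 1)*(-4)*(-1) - (3655 + 16896) = -27*2*3*(-4)*(-1) - 1*20551 = -162*(-4)*(-1) - 20551 = -27*(-24)*(-1) - 20551 = 648*(-1) - 20551 = -648 - 20551 = -21199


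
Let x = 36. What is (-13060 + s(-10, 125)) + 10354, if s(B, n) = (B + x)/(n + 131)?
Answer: -346355/128 ≈ -2705.9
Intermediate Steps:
s(B, n) = (36 + B)/(131 + n) (s(B, n) = (B + 36)/(n + 131) = (36 + B)/(131 + n))
(-13060 + s(-10, 125)) + 10354 = (-13060 + (36 - 10)/(131 + 125)) + 10354 = (-13060 + 26/256) + 10354 = (-13060 + (1/256)*26) + 10354 = (-13060 + 13/128) + 10354 = -1671667/128 + 10354 = -346355/128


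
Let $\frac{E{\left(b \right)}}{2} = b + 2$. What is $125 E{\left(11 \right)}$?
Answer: $3250$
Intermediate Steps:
$E{\left(b \right)} = 4 + 2 b$ ($E{\left(b \right)} = 2 \left(b + 2\right) = 2 \left(2 + b\right) = 4 + 2 b$)
$125 E{\left(11 \right)} = 125 \left(4 + 2 \cdot 11\right) = 125 \left(4 + 22\right) = 125 \cdot 26 = 3250$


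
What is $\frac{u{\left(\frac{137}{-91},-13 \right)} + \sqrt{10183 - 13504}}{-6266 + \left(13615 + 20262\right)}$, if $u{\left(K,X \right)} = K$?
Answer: $- \frac{137}{2512601} + \frac{9 i \sqrt{41}}{27611} \approx -5.4525 \cdot 10^{-5} + 0.0020871 i$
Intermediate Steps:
$\frac{u{\left(\frac{137}{-91},-13 \right)} + \sqrt{10183 - 13504}}{-6266 + \left(13615 + 20262\right)} = \frac{\frac{137}{-91} + \sqrt{10183 - 13504}}{-6266 + \left(13615 + 20262\right)} = \frac{137 \left(- \frac{1}{91}\right) + \sqrt{-3321}}{-6266 + 33877} = \frac{- \frac{137}{91} + 9 i \sqrt{41}}{27611} = \left(- \frac{137}{91} + 9 i \sqrt{41}\right) \frac{1}{27611} = - \frac{137}{2512601} + \frac{9 i \sqrt{41}}{27611}$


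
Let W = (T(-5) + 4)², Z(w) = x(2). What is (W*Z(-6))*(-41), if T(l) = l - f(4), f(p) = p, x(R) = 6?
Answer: -6150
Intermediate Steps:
Z(w) = 6
T(l) = -4 + l (T(l) = l - 1*4 = l - 4 = -4 + l)
W = 25 (W = ((-4 - 5) + 4)² = (-9 + 4)² = (-5)² = 25)
(W*Z(-6))*(-41) = (25*6)*(-41) = 150*(-41) = -6150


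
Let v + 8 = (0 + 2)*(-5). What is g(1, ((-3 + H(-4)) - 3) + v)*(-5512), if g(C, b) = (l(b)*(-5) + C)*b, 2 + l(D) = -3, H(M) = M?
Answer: 4012736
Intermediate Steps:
l(D) = -5 (l(D) = -2 - 3 = -5)
v = -18 (v = -8 + (0 + 2)*(-5) = -8 + 2*(-5) = -8 - 10 = -18)
g(C, b) = b*(25 + C) (g(C, b) = (-5*(-5) + C)*b = (25 + C)*b = b*(25 + C))
g(1, ((-3 + H(-4)) - 3) + v)*(-5512) = ((((-3 - 4) - 3) - 18)*(25 + 1))*(-5512) = (((-7 - 3) - 18)*26)*(-5512) = ((-10 - 18)*26)*(-5512) = -28*26*(-5512) = -728*(-5512) = 4012736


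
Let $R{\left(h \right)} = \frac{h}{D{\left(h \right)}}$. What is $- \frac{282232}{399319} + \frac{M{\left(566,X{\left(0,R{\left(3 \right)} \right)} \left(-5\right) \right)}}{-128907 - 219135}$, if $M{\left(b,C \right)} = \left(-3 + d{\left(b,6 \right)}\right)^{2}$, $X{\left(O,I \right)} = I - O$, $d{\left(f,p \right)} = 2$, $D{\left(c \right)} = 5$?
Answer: $- \frac{98228989063}{138979783398} \approx -0.70679$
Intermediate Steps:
$R{\left(h \right)} = \frac{h}{5}$
$M{\left(b,C \right)} = 1$ ($M{\left(b,C \right)} = \left(-3 + 2\right)^{2} = \left(-1\right)^{2} = 1$)
$- \frac{282232}{399319} + \frac{M{\left(566,X{\left(0,R{\left(3 \right)} \right)} \left(-5\right) \right)}}{-128907 - 219135} = - \frac{282232}{399319} + 1 \frac{1}{-128907 - 219135} = \left(-282232\right) \frac{1}{399319} + 1 \frac{1}{-128907 - 219135} = - \frac{282232}{399319} + 1 \frac{1}{-348042} = - \frac{282232}{399319} + 1 \left(- \frac{1}{348042}\right) = - \frac{282232}{399319} - \frac{1}{348042} = - \frac{98228989063}{138979783398}$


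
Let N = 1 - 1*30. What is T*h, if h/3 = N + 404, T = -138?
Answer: -155250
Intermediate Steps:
N = -29 (N = 1 - 30 = -29)
h = 1125 (h = 3*(-29 + 404) = 3*375 = 1125)
T*h = -138*1125 = -155250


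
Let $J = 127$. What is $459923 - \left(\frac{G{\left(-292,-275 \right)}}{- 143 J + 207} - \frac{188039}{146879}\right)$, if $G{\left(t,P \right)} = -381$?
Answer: $\frac{6350002232475}{13806626} \approx 4.5992 \cdot 10^{5}$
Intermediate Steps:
$459923 - \left(\frac{G{\left(-292,-275 \right)}}{- 143 J + 207} - \frac{188039}{146879}\right) = 459923 - \left(- \frac{381}{\left(-143\right) 127 + 207} - \frac{188039}{146879}\right) = 459923 - \left(- \frac{381}{-18161 + 207} - \frac{188039}{146879}\right) = 459923 - \left(- \frac{381}{-17954} - \frac{188039}{146879}\right) = 459923 - \left(\left(-381\right) \left(- \frac{1}{17954}\right) - \frac{188039}{146879}\right) = 459923 - \left(\frac{381}{17954} - \frac{188039}{146879}\right) = 459923 - - \frac{17382677}{13806626} = 459923 + \frac{17382677}{13806626} = \frac{6350002232475}{13806626}$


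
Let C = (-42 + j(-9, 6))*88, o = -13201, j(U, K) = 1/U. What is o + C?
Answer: -152161/9 ≈ -16907.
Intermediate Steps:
C = -33352/9 (C = (-42 + 1/(-9))*88 = (-42 - ⅑)*88 = -379/9*88 = -33352/9 ≈ -3705.8)
o + C = -13201 - 33352/9 = -152161/9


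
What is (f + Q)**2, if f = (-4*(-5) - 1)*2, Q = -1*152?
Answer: 12996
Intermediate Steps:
Q = -152
f = 38 (f = (20 - 1)*2 = 19*2 = 38)
(f + Q)**2 = (38 - 152)**2 = (-114)**2 = 12996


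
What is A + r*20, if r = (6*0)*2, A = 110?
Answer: 110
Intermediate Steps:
r = 0 (r = 0*2 = 0)
A + r*20 = 110 + 0*20 = 110 + 0 = 110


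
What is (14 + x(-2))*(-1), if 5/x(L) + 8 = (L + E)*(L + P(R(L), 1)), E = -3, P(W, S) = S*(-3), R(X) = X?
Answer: -243/17 ≈ -14.294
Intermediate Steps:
P(W, S) = -3*S
x(L) = 5/(-8 + (-3 + L)²) (x(L) = 5/(-8 + (L - 3)*(L - 3*1)) = 5/(-8 + (-3 + L)*(L - 3)) = 5/(-8 + (-3 + L)*(-3 + L)) = 5/(-8 + (-3 + L)²))
(14 + x(-2))*(-1) = (14 + 5/(1 + (-2)² - 6*(-2)))*(-1) = (14 + 5/(1 + 4 + 12))*(-1) = (14 + 5/17)*(-1) = (243/17)*(-1) = -243/17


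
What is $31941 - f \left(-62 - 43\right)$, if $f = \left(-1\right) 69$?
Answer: $24696$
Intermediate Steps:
$f = -69$
$31941 - f \left(-62 - 43\right) = 31941 - - 69 \left(-62 - 43\right) = 31941 - \left(-69\right) \left(-105\right) = 31941 - 7245 = 24696$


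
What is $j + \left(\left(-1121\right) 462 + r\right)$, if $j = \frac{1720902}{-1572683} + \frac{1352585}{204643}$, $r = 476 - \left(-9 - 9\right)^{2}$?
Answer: $- \frac{166630143134862181}{321838567169} \approx -5.1774 \cdot 10^{5}$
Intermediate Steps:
$r = 152$ ($r = 476 - \left(-18\right)^{2} = 476 - 324 = 152$)
$j = \frac{1775016887569}{321838567169}$ ($j = 1720902 \left(- \frac{1}{1572683}\right) + 1352585 \cdot \frac{1}{204643} = - \frac{1720902}{1572683} + \frac{1352585}{204643} = \frac{1775016887569}{321838567169} \approx 5.5152$)
$j + \left(\left(-1121\right) 462 + r\right) = \frac{1775016887569}{321838567169} + \left(\left(-1121\right) 462 + 152\right) = \frac{1775016887569}{321838567169} + \left(-517902 + 152\right) = \frac{1775016887569}{321838567169} - 517750 = - \frac{166630143134862181}{321838567169}$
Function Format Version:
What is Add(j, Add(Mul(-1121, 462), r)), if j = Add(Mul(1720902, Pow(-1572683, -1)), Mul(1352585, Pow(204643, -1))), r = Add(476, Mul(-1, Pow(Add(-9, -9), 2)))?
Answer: Rational(-166630143134862181, 321838567169) ≈ -5.1774e+5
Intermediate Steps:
r = 152 (r = Add(476, Mul(-1, Pow(-18, 2))) = Add(476, Mul(-1, 324)) = Add(476, -324) = 152)
j = Rational(1775016887569, 321838567169) (j = Add(Mul(1720902, Rational(-1, 1572683)), Mul(1352585, Rational(1, 204643))) = Add(Rational(-1720902, 1572683), Rational(1352585, 204643)) = Rational(1775016887569, 321838567169) ≈ 5.5152)
Add(j, Add(Mul(-1121, 462), r)) = Add(Rational(1775016887569, 321838567169), Add(Mul(-1121, 462), 152)) = Add(Rational(1775016887569, 321838567169), Add(-517902, 152)) = Add(Rational(1775016887569, 321838567169), -517750) = Rational(-166630143134862181, 321838567169)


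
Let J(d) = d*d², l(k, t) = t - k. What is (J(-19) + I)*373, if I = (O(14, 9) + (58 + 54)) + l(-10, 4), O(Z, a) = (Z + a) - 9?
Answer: -2506187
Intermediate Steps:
O(Z, a) = -9 + Z + a
J(d) = d³
I = 140 (I = ((-9 + 14 + 9) + (58 + 54)) + (4 - 1*(-10)) = (14 + 112) + (4 + 10) = 126 + 14 = 140)
(J(-19) + I)*373 = ((-19)³ + 140)*373 = (-6859 + 140)*373 = -6719*373 = -2506187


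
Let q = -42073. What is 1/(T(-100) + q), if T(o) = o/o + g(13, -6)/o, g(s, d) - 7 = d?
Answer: -100/4207201 ≈ -2.3769e-5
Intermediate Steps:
g(s, d) = 7 + d
T(o) = 1 + 1/o (T(o) = o/o + (7 - 6)/o = 1 + 1/o)
1/(T(-100) + q) = 1/((1 - 100)/(-100) - 42073) = 1/(-1/100*(-99) - 42073) = 1/(99/100 - 42073) = 1/(-4207201/100) = -100/4207201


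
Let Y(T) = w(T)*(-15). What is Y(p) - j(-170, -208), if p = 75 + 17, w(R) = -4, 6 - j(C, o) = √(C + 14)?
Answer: 54 + 2*I*√39 ≈ 54.0 + 12.49*I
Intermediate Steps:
j(C, o) = 6 - √(14 + C) (j(C, o) = 6 - √(C + 14) = 6 - √(14 + C))
p = 92
Y(T) = 60 (Y(T) = -4*(-15) = 60)
Y(p) - j(-170, -208) = 60 - (6 - √(14 - 170)) = 60 - (6 - √(-156)) = 60 - (6 - 2*I*√39) = 60 + (-6 + 2*I*√39) = 54 + 2*I*√39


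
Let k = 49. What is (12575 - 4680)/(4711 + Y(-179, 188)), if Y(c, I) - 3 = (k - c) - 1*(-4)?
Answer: 7895/4946 ≈ 1.5962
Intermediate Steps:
Y(c, I) = 56 - c (Y(c, I) = 3 + ((49 - c) - 1*(-4)) = 3 + ((49 - c) + 4) = 3 + (53 - c) = 56 - c)
(12575 - 4680)/(4711 + Y(-179, 188)) = (12575 - 4680)/(4711 + (56 - 1*(-179))) = 7895/(4711 + (56 + 179)) = 7895/(4711 + 235) = 7895/4946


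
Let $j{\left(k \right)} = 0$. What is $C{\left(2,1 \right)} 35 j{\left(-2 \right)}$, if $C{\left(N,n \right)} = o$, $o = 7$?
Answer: $0$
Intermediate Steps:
$C{\left(N,n \right)} = 7$
$C{\left(2,1 \right)} 35 j{\left(-2 \right)} = 7 \cdot 35 \cdot 0 = 245 \cdot 0 = 0$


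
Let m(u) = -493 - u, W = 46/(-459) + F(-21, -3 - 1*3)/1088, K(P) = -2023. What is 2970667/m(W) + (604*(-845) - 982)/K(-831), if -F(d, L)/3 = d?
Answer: -169134655758966/29295315875 ≈ -5773.4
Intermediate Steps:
F(d, L) = -3*d
W = -1243/29376 (W = 46/(-459) - 3*(-21)/1088 = 46*(-1/459) + 63*(1/1088) = -46/459 + 63/1088 = -1243/29376 ≈ -0.042313)
2970667/m(W) + (604*(-845) - 982)/K(-831) = 2970667/(-493 - 1*(-1243/29376)) + (604*(-845) - 982)/(-2023) = 2970667/(-493 + 1243/29376) + (-510380 - 982)*(-1/2023) = 2970667/(-14481125/29376) - 511362*(-1/2023) = 2970667*(-29376/14481125) + 511362/2023 = -87266313792/14481125 + 511362/2023 = -169134655758966/29295315875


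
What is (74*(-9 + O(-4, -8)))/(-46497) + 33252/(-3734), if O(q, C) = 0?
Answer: -257271900/28936633 ≈ -8.8909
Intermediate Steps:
(74*(-9 + O(-4, -8)))/(-46497) + 33252/(-3734) = (74*(-9 + 0))/(-46497) + 33252/(-3734) = (74*(-9))*(-1/46497) + 33252*(-1/3734) = -666*(-1/46497) - 16626/1867 = 222/15499 - 16626/1867 = -257271900/28936633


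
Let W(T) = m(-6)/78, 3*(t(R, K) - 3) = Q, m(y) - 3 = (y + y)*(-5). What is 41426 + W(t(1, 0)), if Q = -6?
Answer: 1077097/26 ≈ 41427.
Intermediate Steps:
m(y) = 3 - 10*y (m(y) = 3 + (y + y)*(-5) = 3 + (2*y)*(-5) = 3 - 10*y)
t(R, K) = 1 (t(R, K) = 3 + (⅓)*(-6) = 3 - 2 = 1)
W(T) = 21/26 (W(T) = (3 - 10*(-6))/78 = (3 + 60)*(1/78) = 63*(1/78) = 21/26)
41426 + W(t(1, 0)) = 41426 + 21/26 = 1077097/26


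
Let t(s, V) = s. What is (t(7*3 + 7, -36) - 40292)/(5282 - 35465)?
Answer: 40264/30183 ≈ 1.3340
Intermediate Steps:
(t(7*3 + 7, -36) - 40292)/(5282 - 35465) = ((7*3 + 7) - 40292)/(5282 - 35465) = ((21 + 7) - 40292)/(-30183) = (28 - 40292)*(-1/30183) = -40264*(-1/30183) = 40264/30183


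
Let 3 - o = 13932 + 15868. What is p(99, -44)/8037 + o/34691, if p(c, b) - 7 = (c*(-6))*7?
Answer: -383480830/278811567 ≈ -1.3754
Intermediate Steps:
o = -29797 (o = 3 - (13932 + 15868) = 3 - 1*29800 = 3 - 29800 = -29797)
p(c, b) = 7 - 42*c (p(c, b) = 7 + (c*(-6))*7 = 7 - 6*c*7 = 7 - 42*c)
p(99, -44)/8037 + o/34691 = (7 - 42*99)/8037 - 29797/34691 = (7 - 4158)*(1/8037) - 29797*1/34691 = -4151*1/8037 - 29797/34691 = -4151/8037 - 29797/34691 = -383480830/278811567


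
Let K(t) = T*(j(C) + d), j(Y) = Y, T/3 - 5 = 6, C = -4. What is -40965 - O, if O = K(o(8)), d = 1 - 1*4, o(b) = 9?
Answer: -40734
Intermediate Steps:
T = 33 (T = 15 + 3*6 = 15 + 18 = 33)
d = -3 (d = 1 - 4 = -3)
K(t) = -231 (K(t) = 33*(-4 - 3) = 33*(-7) = -231)
O = -231
-40965 - O = -40965 - 1*(-231) = -40965 + 231 = -40734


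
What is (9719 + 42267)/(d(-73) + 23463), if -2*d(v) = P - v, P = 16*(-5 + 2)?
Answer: 103972/46901 ≈ 2.2168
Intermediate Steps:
P = -48 (P = 16*(-3) = -48)
d(v) = 24 + v/2 (d(v) = -(-48 - v)/2 = 24 + v/2)
(9719 + 42267)/(d(-73) + 23463) = (9719 + 42267)/((24 + (1/2)*(-73)) + 23463) = 51986/((24 - 73/2) + 23463) = 51986/(-25/2 + 23463) = 51986/(46901/2) = 51986*(2/46901) = 103972/46901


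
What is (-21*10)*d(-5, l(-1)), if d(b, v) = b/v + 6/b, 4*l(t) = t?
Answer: -3948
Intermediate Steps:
l(t) = t/4
d(b, v) = 6/b + b/v
(-21*10)*d(-5, l(-1)) = (-21*10)*(6/(-5) - 5/((¼)*(-1))) = -210*(6*(-⅕) - 5/(-¼)) = -210*(-6/5 - 5*(-4)) = -210*(-6/5 + 20) = -210*94/5 = -3948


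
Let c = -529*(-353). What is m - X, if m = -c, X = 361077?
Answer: -547814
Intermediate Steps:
c = 186737
m = -186737 (m = -1*186737 = -186737)
m - X = -186737 - 1*361077 = -186737 - 361077 = -547814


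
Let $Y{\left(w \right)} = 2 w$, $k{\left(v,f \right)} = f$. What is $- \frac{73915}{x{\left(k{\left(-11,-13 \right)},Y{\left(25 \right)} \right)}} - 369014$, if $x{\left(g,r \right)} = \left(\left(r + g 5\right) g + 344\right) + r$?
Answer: $- \frac{217423161}{589} \approx -3.6914 \cdot 10^{5}$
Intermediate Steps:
$x{\left(g,r \right)} = 344 + r + g \left(r + 5 g\right)$ ($x{\left(g,r \right)} = \left(\left(r + 5 g\right) g + 344\right) + r = \left(g \left(r + 5 g\right) + 344\right) + r = \left(344 + g \left(r + 5 g\right)\right) + r = 344 + r + g \left(r + 5 g\right)$)
$- \frac{73915}{x{\left(k{\left(-11,-13 \right)},Y{\left(25 \right)} \right)}} - 369014 = - \frac{73915}{344 + 2 \cdot 25 + 5 \left(-13\right)^{2} - 13 \cdot 2 \cdot 25} - 369014 = - \frac{73915}{344 + 50 + 5 \cdot 169 - 650} - 369014 = - \frac{73915}{344 + 50 + 845 - 650} - 369014 = - \frac{73915}{589} - 369014 = - \frac{217423161}{589}$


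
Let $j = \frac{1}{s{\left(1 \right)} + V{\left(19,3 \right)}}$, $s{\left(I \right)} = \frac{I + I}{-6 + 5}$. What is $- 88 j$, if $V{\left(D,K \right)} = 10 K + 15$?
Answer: $- \frac{88}{43} \approx -2.0465$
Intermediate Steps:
$V{\left(D,K \right)} = 15 + 10 K$
$s{\left(I \right)} = - 2 I$ ($s{\left(I \right)} = \frac{2 I}{-1} = 2 I \left(-1\right) = - 2 I$)
$j = \frac{1}{43}$ ($j = \frac{1}{\left(-2\right) 1 + \left(15 + 10 \cdot 3\right)} = \frac{1}{-2 + \left(15 + 30\right)} = \frac{1}{-2 + 45} = \frac{1}{43} \approx 0.023256$)
$- 88 j = \left(-88\right) \frac{1}{43} = - \frac{88}{43}$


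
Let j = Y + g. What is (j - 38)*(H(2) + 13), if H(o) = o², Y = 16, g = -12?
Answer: -578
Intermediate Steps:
j = 4 (j = 16 - 12 = 4)
(j - 38)*(H(2) + 13) = (4 - 38)*(2² + 13) = -34*(4 + 13) = -34*17 = -578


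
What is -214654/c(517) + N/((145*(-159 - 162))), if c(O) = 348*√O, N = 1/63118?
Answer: -1/2937827310 - 9757*√517/8178 ≈ -27.128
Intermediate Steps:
N = 1/63118 ≈ 1.5843e-5
-214654/c(517) + N/((145*(-159 - 162))) = -214654*√517/179916 + 1/(63118*((145*(-159 - 162)))) = -9757*√517/8178 + 1/(63118*((145*(-321)))) = -9757*√517/8178 + (1/63118)/(-46545) = -9757*√517/8178 + (1/63118)*(-1/46545) = -9757*√517/8178 - 1/2937827310 = -1/2937827310 - 9757*√517/8178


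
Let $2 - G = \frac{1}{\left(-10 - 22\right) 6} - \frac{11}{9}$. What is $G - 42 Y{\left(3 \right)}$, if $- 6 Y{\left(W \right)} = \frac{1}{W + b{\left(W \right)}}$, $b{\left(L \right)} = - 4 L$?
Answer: $\frac{1411}{576} \approx 2.4497$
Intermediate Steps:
$Y{\left(W \right)} = \frac{1}{18 W}$ ($Y{\left(W \right)} = - \frac{1}{6 \left(W - 4 W\right)} = - \frac{1}{6 \left(- 3 W\right)} = - \frac{\left(- \frac{1}{3}\right) \frac{1}{W}}{6} = \frac{1}{18 W}$)
$G = \frac{1859}{576}$ ($G = 2 - \left(\frac{1}{\left(-10 - 22\right) 6} - \frac{11}{9}\right) = 2 - \left(\frac{1}{-32} \cdot \frac{1}{6} - \frac{11}{9}\right) = 2 - \left(\left(- \frac{1}{32}\right) \frac{1}{6} - \frac{11}{9}\right) = 2 - \left(- \frac{1}{192} - \frac{11}{9}\right) = 2 - - \frac{707}{576} = 2 + \frac{707}{576} = \frac{1859}{576} \approx 3.2274$)
$G - 42 Y{\left(3 \right)} = \frac{1859}{576} - 42 \frac{1}{18 \cdot 3} = \frac{1859}{576} - 42 \cdot \frac{1}{18} \cdot \frac{1}{3} = \frac{1859}{576} - \frac{7}{9} = \frac{1411}{576}$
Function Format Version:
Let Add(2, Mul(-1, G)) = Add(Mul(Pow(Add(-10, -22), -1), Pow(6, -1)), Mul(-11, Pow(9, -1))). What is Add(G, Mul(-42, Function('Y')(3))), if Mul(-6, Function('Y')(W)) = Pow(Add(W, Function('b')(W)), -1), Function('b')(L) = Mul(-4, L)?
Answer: Rational(1411, 576) ≈ 2.4497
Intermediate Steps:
Function('Y')(W) = Mul(Rational(1, 18), Pow(W, -1)) (Function('Y')(W) = Mul(Rational(-1, 6), Pow(Add(W, Mul(-4, W)), -1)) = Mul(Rational(-1, 6), Pow(Mul(-3, W), -1)) = Mul(Rational(-1, 6), Mul(Rational(-1, 3), Pow(W, -1))) = Mul(Rational(1, 18), Pow(W, -1)))
G = Rational(1859, 576) (G = Add(2, Mul(-1, Add(Mul(Pow(Add(-10, -22), -1), Pow(6, -1)), Mul(-11, Pow(9, -1))))) = Add(2, Mul(-1, Add(Mul(Pow(-32, -1), Rational(1, 6)), Mul(-11, Rational(1, 9))))) = Add(2, Mul(-1, Add(Mul(Rational(-1, 32), Rational(1, 6)), Rational(-11, 9)))) = Add(2, Mul(-1, Add(Rational(-1, 192), Rational(-11, 9)))) = Add(2, Mul(-1, Rational(-707, 576))) = Add(2, Rational(707, 576)) = Rational(1859, 576) ≈ 3.2274)
Add(G, Mul(-42, Function('Y')(3))) = Add(Rational(1859, 576), Mul(-42, Mul(Rational(1, 18), Pow(3, -1)))) = Add(Rational(1859, 576), Mul(-42, Mul(Rational(1, 18), Rational(1, 3)))) = Add(Rational(1859, 576), Mul(-42, Rational(1, 54))) = Add(Rational(1859, 576), Rational(-7, 9)) = Rational(1411, 576)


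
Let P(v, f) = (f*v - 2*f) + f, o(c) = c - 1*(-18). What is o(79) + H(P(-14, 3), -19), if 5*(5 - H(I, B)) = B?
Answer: 529/5 ≈ 105.80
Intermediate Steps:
o(c) = 18 + c (o(c) = c + 18 = 18 + c)
P(v, f) = -f + f*v (P(v, f) = (-2*f + f*v) + f = -f + f*v)
H(I, B) = 5 - B/5
o(79) + H(P(-14, 3), -19) = (18 + 79) + (5 - ⅕*(-19)) = 97 + (5 + 19/5) = 97 + 44/5 = 529/5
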